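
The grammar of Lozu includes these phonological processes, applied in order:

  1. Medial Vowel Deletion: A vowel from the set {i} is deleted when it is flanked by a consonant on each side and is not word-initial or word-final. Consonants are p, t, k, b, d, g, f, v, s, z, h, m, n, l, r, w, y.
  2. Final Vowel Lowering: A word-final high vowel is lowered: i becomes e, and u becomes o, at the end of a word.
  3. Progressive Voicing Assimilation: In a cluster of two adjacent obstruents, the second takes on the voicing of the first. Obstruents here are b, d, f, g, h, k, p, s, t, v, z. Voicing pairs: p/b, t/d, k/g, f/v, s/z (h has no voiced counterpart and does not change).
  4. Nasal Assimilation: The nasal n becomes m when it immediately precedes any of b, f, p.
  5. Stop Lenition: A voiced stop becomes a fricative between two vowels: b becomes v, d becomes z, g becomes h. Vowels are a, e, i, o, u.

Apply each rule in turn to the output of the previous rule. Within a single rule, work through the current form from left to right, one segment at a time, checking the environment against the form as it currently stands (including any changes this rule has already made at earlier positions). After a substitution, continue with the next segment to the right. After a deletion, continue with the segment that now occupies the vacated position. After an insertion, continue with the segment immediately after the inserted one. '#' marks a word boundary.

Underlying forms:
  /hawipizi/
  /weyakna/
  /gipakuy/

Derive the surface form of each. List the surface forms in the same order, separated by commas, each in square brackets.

[hawpse], [weyakna], [gbakuy]

/hawipizi/:
  1 Medial Vowel Deletion: [hawipizi] → [hawpzi]
  2 Final Vowel Lowering: [hawpzi] → [hawpze]
  3 Progressive Voicing Assimilation: [hawpze] → [hawpse]
  4 Nasal Assimilation: no change — [hawpse]
  5 Stop Lenition: no change — [hawpse]
/weyakna/:
  1 Medial Vowel Deletion: no change — [weyakna]
  2 Final Vowel Lowering: no change — [weyakna]
  3 Progressive Voicing Assimilation: no change — [weyakna]
  4 Nasal Assimilation: no change — [weyakna]
  5 Stop Lenition: no change — [weyakna]
/gipakuy/:
  1 Medial Vowel Deletion: [gipakuy] → [gpakuy]
  2 Final Vowel Lowering: no change — [gpakuy]
  3 Progressive Voicing Assimilation: [gpakuy] → [gbakuy]
  4 Nasal Assimilation: no change — [gbakuy]
  5 Stop Lenition: no change — [gbakuy]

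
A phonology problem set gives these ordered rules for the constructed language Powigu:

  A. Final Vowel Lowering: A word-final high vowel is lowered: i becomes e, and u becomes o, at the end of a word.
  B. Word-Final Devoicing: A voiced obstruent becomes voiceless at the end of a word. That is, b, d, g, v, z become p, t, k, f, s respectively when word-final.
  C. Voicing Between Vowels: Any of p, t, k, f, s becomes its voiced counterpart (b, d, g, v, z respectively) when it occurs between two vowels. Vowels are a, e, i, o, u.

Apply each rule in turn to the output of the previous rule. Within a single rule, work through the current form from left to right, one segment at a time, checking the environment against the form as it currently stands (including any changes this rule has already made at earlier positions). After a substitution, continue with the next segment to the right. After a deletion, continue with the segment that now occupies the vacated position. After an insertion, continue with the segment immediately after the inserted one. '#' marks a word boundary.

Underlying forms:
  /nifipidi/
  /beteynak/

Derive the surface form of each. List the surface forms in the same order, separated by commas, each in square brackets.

/nifipidi/:
  A Final Vowel Lowering: [nifipidi] → [nifipide]
  B Word-Final Devoicing: no change — [nifipide]
  C Voicing Between Vowels: [nifipide] → [nivibide]
/beteynak/:
  A Final Vowel Lowering: no change — [beteynak]
  B Word-Final Devoicing: no change — [beteynak]
  C Voicing Between Vowels: [beteynak] → [bedeynak]

[nivibide], [bedeynak]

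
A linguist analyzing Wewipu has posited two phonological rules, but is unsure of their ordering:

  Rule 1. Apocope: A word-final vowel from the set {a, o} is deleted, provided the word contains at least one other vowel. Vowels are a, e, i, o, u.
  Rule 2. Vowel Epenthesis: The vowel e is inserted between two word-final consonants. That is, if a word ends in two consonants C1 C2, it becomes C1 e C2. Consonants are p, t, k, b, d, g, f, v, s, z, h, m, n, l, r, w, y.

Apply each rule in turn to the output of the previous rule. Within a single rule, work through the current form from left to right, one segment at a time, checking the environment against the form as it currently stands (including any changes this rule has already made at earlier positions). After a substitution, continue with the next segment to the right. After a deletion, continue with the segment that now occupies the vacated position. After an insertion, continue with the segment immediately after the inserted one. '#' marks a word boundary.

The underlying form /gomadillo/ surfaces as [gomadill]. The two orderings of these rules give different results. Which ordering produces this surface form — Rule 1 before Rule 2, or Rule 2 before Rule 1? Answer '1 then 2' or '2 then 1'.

2 then 1

Order 1 then 2:
  1 Apocope: [gomadillo] → [gomadill]
  2 Vowel Epenthesis: [gomadill] → [gomadilel]
  result: [gomadilel]
Order 2 then 1:
  2 Vowel Epenthesis: no change — [gomadillo]
  1 Apocope: [gomadillo] → [gomadill]
  result: [gomadill]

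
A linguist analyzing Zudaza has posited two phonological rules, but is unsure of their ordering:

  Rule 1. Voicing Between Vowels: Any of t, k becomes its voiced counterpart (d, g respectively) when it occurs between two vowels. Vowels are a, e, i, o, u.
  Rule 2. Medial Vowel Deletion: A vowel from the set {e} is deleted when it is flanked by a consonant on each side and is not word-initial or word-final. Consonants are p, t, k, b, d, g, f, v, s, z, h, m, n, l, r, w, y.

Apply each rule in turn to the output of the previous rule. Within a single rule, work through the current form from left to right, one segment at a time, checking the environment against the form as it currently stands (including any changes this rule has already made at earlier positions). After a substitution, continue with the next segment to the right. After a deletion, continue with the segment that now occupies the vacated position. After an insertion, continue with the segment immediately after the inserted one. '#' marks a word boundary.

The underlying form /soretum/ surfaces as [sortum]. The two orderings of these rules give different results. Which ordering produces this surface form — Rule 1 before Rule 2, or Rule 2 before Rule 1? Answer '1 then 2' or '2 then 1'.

Order 1 then 2:
  1 Voicing Between Vowels: [soretum] → [soredum]
  2 Medial Vowel Deletion: [soredum] → [sordum]
  result: [sordum]
Order 2 then 1:
  2 Medial Vowel Deletion: [soretum] → [sortum]
  1 Voicing Between Vowels: no change — [sortum]
  result: [sortum]

2 then 1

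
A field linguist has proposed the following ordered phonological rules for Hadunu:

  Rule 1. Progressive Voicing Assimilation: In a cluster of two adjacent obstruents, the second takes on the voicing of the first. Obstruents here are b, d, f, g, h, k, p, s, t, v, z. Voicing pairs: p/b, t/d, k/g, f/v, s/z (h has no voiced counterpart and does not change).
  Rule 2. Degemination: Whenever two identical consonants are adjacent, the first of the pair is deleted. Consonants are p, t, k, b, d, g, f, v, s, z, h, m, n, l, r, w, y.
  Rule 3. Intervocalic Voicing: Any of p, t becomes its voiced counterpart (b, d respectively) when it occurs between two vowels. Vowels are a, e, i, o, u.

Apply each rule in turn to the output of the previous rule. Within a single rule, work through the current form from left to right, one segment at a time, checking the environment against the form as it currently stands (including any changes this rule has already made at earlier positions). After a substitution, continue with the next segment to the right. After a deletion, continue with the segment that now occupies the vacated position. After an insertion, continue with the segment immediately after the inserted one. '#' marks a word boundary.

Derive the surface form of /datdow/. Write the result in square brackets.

[dadow]

Rule 1 Progressive Voicing Assimilation: [datdow] → [dattow]
Rule 2 Degemination: [dattow] → [datow]
Rule 3 Intervocalic Voicing: [datow] → [dadow]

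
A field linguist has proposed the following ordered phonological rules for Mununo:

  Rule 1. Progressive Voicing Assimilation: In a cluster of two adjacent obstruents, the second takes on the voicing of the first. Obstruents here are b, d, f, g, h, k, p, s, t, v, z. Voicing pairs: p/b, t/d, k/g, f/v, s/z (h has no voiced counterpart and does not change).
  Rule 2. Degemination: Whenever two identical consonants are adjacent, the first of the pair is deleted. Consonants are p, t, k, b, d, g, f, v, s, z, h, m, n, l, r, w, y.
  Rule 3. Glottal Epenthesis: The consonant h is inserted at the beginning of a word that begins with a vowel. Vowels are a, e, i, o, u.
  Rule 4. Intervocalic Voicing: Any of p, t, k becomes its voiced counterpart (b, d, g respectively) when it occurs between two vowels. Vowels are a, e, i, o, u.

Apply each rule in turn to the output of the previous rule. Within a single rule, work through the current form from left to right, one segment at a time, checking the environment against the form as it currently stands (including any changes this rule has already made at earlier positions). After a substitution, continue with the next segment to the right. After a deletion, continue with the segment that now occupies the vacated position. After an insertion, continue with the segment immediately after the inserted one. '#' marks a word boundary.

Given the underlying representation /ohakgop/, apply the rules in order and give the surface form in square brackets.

Rule 1 Progressive Voicing Assimilation: [ohakgop] → [ohakkop]
Rule 2 Degemination: [ohakkop] → [ohakop]
Rule 3 Glottal Epenthesis: [ohakop] → [hohakop]
Rule 4 Intervocalic Voicing: [hohakop] → [hohagop]

[hohagop]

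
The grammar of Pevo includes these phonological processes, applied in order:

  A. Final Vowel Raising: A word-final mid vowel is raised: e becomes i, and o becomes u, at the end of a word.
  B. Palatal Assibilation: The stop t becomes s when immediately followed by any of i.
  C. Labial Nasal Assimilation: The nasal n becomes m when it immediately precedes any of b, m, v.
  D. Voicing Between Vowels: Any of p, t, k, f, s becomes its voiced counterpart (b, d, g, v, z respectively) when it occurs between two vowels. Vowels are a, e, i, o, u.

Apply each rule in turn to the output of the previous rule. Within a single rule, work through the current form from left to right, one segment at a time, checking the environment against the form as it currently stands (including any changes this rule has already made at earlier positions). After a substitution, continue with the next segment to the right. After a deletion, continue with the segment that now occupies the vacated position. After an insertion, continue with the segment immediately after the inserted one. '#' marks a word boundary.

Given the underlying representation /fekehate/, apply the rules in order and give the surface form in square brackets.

[fegehazi]

A Final Vowel Raising: [fekehate] → [fekehati]
B Palatal Assibilation: [fekehati] → [fekehasi]
C Labial Nasal Assimilation: no change — [fekehasi]
D Voicing Between Vowels: [fekehasi] → [fegehazi]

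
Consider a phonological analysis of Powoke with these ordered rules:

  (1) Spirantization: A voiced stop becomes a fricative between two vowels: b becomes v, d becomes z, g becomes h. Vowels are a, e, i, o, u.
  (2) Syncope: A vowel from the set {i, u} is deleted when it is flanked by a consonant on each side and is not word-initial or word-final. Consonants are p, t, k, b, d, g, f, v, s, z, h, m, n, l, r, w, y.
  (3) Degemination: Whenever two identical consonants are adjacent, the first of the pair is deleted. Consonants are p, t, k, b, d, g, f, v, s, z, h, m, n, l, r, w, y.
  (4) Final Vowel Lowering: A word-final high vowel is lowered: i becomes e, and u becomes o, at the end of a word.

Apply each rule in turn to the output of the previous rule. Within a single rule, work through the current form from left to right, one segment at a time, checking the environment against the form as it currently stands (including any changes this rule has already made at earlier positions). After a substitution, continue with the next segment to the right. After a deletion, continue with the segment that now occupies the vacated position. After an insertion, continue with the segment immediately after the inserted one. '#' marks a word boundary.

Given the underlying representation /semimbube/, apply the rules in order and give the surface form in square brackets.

(1) Spirantization: [semimbube] → [semimbuve]
(2) Syncope: [semimbuve] → [semmbve]
(3) Degemination: [semmbve] → [sembve]
(4) Final Vowel Lowering: no change — [sembve]

[sembve]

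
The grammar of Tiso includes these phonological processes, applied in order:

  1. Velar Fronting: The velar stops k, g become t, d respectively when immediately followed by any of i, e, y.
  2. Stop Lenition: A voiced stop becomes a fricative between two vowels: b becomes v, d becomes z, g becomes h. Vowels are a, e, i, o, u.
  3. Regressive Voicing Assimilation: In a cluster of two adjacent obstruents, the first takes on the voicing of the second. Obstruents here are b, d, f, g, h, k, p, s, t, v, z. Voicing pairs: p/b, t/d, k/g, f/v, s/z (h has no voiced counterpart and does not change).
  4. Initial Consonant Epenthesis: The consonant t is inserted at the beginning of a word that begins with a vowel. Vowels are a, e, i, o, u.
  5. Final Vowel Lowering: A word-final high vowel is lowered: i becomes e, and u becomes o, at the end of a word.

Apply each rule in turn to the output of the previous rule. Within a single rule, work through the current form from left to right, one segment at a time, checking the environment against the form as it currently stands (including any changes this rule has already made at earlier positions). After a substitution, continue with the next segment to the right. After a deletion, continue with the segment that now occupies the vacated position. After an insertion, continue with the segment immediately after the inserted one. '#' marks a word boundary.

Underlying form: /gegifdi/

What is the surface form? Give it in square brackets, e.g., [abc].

1 Velar Fronting: [gegifdi] → [dedifdi]
2 Stop Lenition: [dedifdi] → [dezifdi]
3 Regressive Voicing Assimilation: [dezifdi] → [dezivdi]
4 Initial Consonant Epenthesis: no change — [dezivdi]
5 Final Vowel Lowering: [dezivdi] → [dezivde]

[dezivde]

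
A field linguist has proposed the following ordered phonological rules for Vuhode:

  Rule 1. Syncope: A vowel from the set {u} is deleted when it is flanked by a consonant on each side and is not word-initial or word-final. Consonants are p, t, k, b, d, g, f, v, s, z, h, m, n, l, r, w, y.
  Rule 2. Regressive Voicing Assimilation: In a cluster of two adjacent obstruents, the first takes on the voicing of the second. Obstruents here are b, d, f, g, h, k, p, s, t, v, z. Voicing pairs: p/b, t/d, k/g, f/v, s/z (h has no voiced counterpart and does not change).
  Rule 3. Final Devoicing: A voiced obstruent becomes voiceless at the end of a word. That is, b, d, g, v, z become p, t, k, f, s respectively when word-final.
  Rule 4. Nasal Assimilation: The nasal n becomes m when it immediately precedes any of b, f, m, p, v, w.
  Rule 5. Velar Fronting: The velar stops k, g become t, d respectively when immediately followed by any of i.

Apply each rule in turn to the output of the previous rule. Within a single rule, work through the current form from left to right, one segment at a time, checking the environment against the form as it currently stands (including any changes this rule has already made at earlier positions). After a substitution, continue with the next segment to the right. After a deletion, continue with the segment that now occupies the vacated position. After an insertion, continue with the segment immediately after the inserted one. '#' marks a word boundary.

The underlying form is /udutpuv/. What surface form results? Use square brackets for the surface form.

Rule 1 Syncope: [udutpuv] → [udtpv]
Rule 2 Regressive Voicing Assimilation: [udtpv] → [uttbv]
Rule 3 Final Devoicing: [uttbv] → [uttbf]
Rule 4 Nasal Assimilation: no change — [uttbf]
Rule 5 Velar Fronting: no change — [uttbf]

[uttbf]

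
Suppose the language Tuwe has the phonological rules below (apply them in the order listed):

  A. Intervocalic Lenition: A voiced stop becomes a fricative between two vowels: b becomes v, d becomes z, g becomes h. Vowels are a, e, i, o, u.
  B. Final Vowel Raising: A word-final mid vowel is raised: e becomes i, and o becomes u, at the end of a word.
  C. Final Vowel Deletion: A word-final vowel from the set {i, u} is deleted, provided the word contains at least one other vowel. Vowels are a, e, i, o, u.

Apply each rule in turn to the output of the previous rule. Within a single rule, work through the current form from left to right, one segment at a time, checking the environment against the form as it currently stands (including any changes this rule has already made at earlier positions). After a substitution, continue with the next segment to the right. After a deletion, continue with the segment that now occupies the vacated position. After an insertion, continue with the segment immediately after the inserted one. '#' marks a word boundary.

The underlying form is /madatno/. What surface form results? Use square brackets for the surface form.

[mazatn]

A Intervocalic Lenition: [madatno] → [mazatno]
B Final Vowel Raising: [mazatno] → [mazatnu]
C Final Vowel Deletion: [mazatnu] → [mazatn]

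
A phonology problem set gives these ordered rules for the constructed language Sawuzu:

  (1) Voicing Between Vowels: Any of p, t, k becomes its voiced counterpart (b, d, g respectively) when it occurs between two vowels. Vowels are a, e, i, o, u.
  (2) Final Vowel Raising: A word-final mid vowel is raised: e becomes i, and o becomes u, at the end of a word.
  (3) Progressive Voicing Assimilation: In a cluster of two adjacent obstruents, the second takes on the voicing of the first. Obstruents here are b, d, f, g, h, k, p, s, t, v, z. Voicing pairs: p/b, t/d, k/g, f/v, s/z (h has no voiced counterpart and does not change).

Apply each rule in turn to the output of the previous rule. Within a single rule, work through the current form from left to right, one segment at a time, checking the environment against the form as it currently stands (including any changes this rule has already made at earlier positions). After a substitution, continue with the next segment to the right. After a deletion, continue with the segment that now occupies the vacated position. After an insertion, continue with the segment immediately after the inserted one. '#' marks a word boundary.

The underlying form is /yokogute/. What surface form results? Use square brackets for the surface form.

[yogogudi]

(1) Voicing Between Vowels: [yokogute] → [yogogude]
(2) Final Vowel Raising: [yogogude] → [yogogudi]
(3) Progressive Voicing Assimilation: no change — [yogogudi]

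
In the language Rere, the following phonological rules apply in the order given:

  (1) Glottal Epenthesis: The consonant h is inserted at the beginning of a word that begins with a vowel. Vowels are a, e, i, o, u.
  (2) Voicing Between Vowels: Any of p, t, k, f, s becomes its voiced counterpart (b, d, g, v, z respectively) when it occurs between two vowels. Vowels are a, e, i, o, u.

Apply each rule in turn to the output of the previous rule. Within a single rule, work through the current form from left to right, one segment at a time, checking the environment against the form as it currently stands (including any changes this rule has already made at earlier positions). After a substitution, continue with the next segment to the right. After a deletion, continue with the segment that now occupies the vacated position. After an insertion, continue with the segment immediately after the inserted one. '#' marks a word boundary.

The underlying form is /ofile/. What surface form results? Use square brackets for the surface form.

[hovile]

(1) Glottal Epenthesis: [ofile] → [hofile]
(2) Voicing Between Vowels: [hofile] → [hovile]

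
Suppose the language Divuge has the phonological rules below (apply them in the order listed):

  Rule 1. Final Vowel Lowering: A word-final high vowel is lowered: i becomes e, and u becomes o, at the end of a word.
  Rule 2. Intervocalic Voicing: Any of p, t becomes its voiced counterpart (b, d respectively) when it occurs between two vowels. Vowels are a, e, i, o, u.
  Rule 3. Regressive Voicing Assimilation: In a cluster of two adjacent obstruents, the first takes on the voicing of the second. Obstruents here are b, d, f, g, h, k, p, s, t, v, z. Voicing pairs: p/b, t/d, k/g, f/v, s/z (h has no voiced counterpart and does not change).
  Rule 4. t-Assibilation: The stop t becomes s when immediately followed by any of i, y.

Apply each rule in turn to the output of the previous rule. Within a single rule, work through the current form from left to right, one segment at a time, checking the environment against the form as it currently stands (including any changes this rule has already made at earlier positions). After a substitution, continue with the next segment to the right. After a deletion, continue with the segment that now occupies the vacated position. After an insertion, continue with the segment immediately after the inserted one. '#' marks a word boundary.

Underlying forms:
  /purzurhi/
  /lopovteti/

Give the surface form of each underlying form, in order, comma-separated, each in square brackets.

/purzurhi/:
  Rule 1 Final Vowel Lowering: [purzurhi] → [purzurhe]
  Rule 2 Intervocalic Voicing: no change — [purzurhe]
  Rule 3 Regressive Voicing Assimilation: no change — [purzurhe]
  Rule 4 t-Assibilation: no change — [purzurhe]
/lopovteti/:
  Rule 1 Final Vowel Lowering: [lopovteti] → [lopovtete]
  Rule 2 Intervocalic Voicing: [lopovtete] → [lobovtede]
  Rule 3 Regressive Voicing Assimilation: [lobovtede] → [loboftede]
  Rule 4 t-Assibilation: no change — [loboftede]

[purzurhe], [loboftede]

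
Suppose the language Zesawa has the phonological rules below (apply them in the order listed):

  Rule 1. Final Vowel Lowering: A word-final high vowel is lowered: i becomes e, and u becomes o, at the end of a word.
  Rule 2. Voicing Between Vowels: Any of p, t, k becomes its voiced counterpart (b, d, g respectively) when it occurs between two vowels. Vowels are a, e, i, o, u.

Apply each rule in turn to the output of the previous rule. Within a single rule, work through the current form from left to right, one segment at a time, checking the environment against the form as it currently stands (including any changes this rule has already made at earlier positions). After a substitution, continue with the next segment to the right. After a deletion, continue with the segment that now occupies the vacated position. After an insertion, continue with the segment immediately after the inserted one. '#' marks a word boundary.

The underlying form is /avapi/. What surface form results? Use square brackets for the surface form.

[avabe]

Rule 1 Final Vowel Lowering: [avapi] → [avape]
Rule 2 Voicing Between Vowels: [avape] → [avabe]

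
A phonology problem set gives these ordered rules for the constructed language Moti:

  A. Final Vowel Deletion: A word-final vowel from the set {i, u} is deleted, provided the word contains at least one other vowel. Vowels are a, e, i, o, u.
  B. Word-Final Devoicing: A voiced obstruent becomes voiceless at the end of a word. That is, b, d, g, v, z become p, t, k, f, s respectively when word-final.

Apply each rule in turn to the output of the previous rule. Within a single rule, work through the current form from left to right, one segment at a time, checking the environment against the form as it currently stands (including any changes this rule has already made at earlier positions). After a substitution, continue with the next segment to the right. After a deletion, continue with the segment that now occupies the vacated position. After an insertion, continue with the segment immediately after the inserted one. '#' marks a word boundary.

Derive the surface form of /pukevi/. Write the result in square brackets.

[pukef]

A Final Vowel Deletion: [pukevi] → [pukev]
B Word-Final Devoicing: [pukev] → [pukef]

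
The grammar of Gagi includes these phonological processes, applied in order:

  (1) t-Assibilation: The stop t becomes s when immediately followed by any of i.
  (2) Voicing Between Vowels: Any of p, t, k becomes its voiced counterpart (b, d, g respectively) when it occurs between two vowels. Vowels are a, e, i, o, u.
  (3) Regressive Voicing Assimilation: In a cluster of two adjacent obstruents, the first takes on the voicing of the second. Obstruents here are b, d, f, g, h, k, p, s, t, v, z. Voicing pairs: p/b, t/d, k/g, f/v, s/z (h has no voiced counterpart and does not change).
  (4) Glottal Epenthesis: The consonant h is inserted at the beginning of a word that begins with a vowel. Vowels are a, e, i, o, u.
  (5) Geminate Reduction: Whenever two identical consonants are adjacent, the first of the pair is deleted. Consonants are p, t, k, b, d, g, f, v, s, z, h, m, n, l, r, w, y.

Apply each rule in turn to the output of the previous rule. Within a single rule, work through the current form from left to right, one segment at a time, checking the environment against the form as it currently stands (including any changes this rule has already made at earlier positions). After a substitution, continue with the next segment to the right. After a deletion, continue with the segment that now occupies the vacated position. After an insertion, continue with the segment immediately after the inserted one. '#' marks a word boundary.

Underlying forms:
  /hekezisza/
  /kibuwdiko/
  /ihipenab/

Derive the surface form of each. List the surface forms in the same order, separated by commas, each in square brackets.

[hegeziza], [kibuwdigo], [hihibenab]

/hekezisza/:
  (1) t-Assibilation: no change — [hekezisza]
  (2) Voicing Between Vowels: [hekezisza] → [hegezisza]
  (3) Regressive Voicing Assimilation: [hegezisza] → [hegezizza]
  (4) Glottal Epenthesis: no change — [hegezizza]
  (5) Geminate Reduction: [hegezizza] → [hegeziza]
/kibuwdiko/:
  (1) t-Assibilation: no change — [kibuwdiko]
  (2) Voicing Between Vowels: [kibuwdiko] → [kibuwdigo]
  (3) Regressive Voicing Assimilation: no change — [kibuwdigo]
  (4) Glottal Epenthesis: no change — [kibuwdigo]
  (5) Geminate Reduction: no change — [kibuwdigo]
/ihipenab/:
  (1) t-Assibilation: no change — [ihipenab]
  (2) Voicing Between Vowels: [ihipenab] → [ihibenab]
  (3) Regressive Voicing Assimilation: no change — [ihibenab]
  (4) Glottal Epenthesis: [ihibenab] → [hihibenab]
  (5) Geminate Reduction: no change — [hihibenab]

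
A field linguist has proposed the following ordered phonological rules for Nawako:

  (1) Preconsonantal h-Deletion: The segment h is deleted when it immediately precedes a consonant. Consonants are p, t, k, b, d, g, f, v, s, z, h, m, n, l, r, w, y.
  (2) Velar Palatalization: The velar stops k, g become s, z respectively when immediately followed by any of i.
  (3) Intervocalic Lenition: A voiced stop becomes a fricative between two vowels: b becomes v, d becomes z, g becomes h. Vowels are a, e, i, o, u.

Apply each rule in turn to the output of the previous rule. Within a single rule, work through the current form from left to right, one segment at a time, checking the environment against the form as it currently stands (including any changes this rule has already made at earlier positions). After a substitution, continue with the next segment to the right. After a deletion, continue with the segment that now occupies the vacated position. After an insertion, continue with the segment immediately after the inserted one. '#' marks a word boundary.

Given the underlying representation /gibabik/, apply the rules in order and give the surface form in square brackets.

[zivavik]

(1) Preconsonantal h-Deletion: no change — [gibabik]
(2) Velar Palatalization: [gibabik] → [zibabik]
(3) Intervocalic Lenition: [zibabik] → [zivavik]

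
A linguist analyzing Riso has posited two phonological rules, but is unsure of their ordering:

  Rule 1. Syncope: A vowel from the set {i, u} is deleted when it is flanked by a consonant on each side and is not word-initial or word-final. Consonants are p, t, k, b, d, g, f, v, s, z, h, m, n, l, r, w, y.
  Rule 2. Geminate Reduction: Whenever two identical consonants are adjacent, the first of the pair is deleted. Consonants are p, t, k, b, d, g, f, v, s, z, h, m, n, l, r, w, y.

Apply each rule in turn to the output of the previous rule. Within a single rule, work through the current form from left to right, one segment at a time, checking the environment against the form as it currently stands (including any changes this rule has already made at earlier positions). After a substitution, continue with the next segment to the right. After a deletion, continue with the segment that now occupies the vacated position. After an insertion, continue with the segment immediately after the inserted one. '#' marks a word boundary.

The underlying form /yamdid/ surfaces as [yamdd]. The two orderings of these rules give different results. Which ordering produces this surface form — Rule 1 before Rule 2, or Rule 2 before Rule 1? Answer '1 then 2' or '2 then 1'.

Order 1 then 2:
  1 Syncope: [yamdid] → [yamdd]
  2 Geminate Reduction: [yamdd] → [yamd]
  result: [yamd]
Order 2 then 1:
  2 Geminate Reduction: no change — [yamdid]
  1 Syncope: [yamdid] → [yamdd]
  result: [yamdd]

2 then 1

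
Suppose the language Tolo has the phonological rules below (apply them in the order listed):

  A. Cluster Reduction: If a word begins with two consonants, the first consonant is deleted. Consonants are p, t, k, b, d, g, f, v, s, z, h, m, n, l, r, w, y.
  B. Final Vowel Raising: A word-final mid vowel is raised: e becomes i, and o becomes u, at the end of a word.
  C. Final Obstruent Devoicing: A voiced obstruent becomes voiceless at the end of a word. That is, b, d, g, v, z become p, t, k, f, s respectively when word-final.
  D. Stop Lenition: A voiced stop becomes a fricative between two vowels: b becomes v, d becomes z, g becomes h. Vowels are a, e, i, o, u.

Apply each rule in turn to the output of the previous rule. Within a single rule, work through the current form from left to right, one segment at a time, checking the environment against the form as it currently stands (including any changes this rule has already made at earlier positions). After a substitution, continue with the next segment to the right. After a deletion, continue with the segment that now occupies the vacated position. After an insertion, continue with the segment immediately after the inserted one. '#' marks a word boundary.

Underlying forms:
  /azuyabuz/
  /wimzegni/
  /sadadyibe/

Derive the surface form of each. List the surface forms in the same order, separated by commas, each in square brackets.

[azuyavus], [wimzegni], [sazadyivi]

/azuyabuz/:
  A Cluster Reduction: no change — [azuyabuz]
  B Final Vowel Raising: no change — [azuyabuz]
  C Final Obstruent Devoicing: [azuyabuz] → [azuyabus]
  D Stop Lenition: [azuyabus] → [azuyavus]
/wimzegni/:
  A Cluster Reduction: no change — [wimzegni]
  B Final Vowel Raising: no change — [wimzegni]
  C Final Obstruent Devoicing: no change — [wimzegni]
  D Stop Lenition: no change — [wimzegni]
/sadadyibe/:
  A Cluster Reduction: no change — [sadadyibe]
  B Final Vowel Raising: [sadadyibe] → [sadadyibi]
  C Final Obstruent Devoicing: no change — [sadadyibi]
  D Stop Lenition: [sadadyibi] → [sazadyivi]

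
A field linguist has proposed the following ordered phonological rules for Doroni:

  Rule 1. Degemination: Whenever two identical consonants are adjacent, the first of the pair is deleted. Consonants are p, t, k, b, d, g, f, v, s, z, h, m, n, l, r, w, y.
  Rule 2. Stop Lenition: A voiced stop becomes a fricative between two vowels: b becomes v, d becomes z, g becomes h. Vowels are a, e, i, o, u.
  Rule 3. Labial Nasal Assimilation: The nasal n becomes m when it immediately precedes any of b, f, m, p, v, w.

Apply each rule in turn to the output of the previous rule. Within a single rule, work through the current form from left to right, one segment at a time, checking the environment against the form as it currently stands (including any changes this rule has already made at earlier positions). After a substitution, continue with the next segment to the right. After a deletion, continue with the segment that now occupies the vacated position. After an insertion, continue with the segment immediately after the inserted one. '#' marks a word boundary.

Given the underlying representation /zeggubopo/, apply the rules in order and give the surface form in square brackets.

[zehuvopo]

Rule 1 Degemination: [zeggubopo] → [zegubopo]
Rule 2 Stop Lenition: [zegubopo] → [zehuvopo]
Rule 3 Labial Nasal Assimilation: no change — [zehuvopo]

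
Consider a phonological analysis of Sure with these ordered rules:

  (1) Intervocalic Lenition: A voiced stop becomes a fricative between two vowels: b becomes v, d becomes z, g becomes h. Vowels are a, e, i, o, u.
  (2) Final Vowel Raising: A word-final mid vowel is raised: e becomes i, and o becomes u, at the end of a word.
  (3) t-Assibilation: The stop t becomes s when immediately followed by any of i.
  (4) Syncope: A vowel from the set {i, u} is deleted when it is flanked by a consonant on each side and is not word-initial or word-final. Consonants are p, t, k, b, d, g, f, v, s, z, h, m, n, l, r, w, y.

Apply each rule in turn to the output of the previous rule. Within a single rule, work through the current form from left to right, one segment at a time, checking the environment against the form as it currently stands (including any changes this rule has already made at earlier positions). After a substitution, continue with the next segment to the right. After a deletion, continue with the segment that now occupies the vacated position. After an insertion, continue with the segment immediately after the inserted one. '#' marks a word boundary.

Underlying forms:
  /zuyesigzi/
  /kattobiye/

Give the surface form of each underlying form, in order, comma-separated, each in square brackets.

[zyesgzi], [kattovyi]

/zuyesigzi/:
  (1) Intervocalic Lenition: no change — [zuyesigzi]
  (2) Final Vowel Raising: no change — [zuyesigzi]
  (3) t-Assibilation: no change — [zuyesigzi]
  (4) Syncope: [zuyesigzi] → [zyesgzi]
/kattobiye/:
  (1) Intervocalic Lenition: [kattobiye] → [kattoviye]
  (2) Final Vowel Raising: [kattoviye] → [kattoviyi]
  (3) t-Assibilation: no change — [kattoviyi]
  (4) Syncope: [kattoviyi] → [kattovyi]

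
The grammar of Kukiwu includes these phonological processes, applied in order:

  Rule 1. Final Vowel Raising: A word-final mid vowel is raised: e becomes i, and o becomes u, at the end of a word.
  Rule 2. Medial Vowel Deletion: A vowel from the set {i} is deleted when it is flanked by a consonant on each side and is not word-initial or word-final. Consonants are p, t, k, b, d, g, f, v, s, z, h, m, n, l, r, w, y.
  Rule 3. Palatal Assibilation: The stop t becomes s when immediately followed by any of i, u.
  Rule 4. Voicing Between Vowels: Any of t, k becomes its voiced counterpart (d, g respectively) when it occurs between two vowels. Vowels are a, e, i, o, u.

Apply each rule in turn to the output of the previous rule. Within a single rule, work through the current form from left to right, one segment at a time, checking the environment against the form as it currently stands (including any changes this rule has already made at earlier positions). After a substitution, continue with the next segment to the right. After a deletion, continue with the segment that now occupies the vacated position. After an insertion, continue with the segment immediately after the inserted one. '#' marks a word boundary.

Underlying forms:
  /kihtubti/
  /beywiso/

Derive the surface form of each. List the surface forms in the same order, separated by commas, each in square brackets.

/kihtubti/:
  Rule 1 Final Vowel Raising: no change — [kihtubti]
  Rule 2 Medial Vowel Deletion: [kihtubti] → [khtubti]
  Rule 3 Palatal Assibilation: [khtubti] → [khsubsi]
  Rule 4 Voicing Between Vowels: no change — [khsubsi]
/beywiso/:
  Rule 1 Final Vowel Raising: [beywiso] → [beywisu]
  Rule 2 Medial Vowel Deletion: [beywisu] → [beywsu]
  Rule 3 Palatal Assibilation: no change — [beywsu]
  Rule 4 Voicing Between Vowels: no change — [beywsu]

[khsubsi], [beywsu]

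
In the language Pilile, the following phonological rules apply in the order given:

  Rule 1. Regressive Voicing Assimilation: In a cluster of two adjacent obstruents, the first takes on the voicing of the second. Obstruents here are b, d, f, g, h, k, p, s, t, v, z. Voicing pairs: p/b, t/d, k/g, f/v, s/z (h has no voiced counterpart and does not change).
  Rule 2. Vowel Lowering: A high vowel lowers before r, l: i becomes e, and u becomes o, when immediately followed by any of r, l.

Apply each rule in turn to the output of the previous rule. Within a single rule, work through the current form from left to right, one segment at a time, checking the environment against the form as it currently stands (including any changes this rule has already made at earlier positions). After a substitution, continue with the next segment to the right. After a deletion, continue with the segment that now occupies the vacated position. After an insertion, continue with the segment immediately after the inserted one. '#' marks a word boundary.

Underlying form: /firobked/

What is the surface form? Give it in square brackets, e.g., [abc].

Rule 1 Regressive Voicing Assimilation: [firobked] → [firopked]
Rule 2 Vowel Lowering: [firopked] → [feropked]

[feropked]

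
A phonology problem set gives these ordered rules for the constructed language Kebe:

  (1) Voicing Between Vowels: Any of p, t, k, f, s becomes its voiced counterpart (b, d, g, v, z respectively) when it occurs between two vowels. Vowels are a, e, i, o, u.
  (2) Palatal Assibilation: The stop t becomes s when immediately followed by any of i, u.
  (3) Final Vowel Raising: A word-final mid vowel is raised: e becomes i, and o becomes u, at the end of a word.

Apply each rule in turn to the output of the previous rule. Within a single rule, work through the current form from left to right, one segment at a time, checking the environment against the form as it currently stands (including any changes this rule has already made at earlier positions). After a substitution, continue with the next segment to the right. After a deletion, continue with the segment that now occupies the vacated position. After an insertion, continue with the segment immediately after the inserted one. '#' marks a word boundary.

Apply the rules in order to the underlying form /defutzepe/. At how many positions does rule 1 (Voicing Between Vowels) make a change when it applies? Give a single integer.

2

(1) Voicing Between Vowels: [defutzepe] → [devutzebe]
(2) Palatal Assibilation: no change — [devutzebe]
(3) Final Vowel Raising: [devutzebe] → [devutzebi]
Rule 1 changed 2 position(s).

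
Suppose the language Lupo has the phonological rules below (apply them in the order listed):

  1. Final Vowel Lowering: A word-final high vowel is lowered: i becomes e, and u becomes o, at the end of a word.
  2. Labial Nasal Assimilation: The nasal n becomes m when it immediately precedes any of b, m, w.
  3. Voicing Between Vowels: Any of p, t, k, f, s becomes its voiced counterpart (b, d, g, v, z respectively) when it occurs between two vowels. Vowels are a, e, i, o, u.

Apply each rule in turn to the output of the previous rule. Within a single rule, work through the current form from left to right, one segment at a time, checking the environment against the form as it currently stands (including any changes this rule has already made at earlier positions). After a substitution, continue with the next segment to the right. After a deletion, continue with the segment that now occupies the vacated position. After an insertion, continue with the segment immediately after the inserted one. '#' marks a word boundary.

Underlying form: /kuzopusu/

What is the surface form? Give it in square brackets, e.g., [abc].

[kuzobuzo]

1 Final Vowel Lowering: [kuzopusu] → [kuzopuso]
2 Labial Nasal Assimilation: no change — [kuzopuso]
3 Voicing Between Vowels: [kuzopuso] → [kuzobuzo]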